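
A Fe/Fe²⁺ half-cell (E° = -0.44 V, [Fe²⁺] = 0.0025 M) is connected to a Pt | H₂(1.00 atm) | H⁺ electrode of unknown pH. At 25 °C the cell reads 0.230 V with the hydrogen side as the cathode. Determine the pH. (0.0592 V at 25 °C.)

E°_cell = 0.44 V and n = 2.
log Q = n(E° − E)/0.0592 = 2×(0.44 − 0.230)/0.0592 = 7.095.
With Q = [Fe²⁺]·P(H₂) / [H⁺]^2, solving for [H⁺] gives log[H⁺] = -4.848, so pH = 4.85.

pH = 4.85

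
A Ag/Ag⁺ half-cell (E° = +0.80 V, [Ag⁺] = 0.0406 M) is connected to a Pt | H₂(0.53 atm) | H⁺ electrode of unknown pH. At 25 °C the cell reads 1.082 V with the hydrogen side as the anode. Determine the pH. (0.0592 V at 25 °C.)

pH = 6.29

E°_cell = 0.80 V and n = 2.
log Q = n(E° − E)/0.0592 = 2×(0.80 − 1.082)/0.0592 = -9.527.
With Q = [H⁺]^2 / ([Ag⁺]^2·P(H₂)), solving for [H⁺] gives log[H⁺] = -6.293, so pH = 6.29.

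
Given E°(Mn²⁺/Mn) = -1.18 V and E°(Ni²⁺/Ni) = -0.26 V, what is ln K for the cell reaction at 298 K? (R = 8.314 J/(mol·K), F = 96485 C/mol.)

E°_cell = -0.26 − (-1.18) = 0.92 V, with n = 2 electrons transferred.
At equilibrium E = 0, so the Nernst equation gives ln K = nFE°/RT = (2)(96485)(0.92)/((8.314)(298)) = 71.66.

ln K = 71.7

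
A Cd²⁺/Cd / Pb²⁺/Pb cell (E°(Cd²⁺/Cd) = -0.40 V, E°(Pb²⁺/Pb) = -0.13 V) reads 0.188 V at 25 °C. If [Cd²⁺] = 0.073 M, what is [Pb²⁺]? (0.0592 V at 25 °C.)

1.2 × 10^-4 M

From the Nernst equation, log Q = n(E° − E)/0.0592 = 2(0.27 − 0.188)/0.0592 = 2.770, so Q = 589.
With Q = [Cd²⁺]/[Pb²⁺] and the known concentrations, [Pb²⁺] in the denominator gives [Pb²⁺] = 1.2 × 10^-4 M.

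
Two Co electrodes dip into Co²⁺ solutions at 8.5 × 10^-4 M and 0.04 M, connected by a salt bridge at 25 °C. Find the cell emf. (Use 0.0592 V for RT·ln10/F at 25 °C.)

0.050 V

Both half-cells are Co²⁺/Co, so E°_cell = 0. The concentrated side is the cathode; the cell reaction moves Co²⁺ from high to low concentration with n = 2.
Q = [Co²⁺]_dilute/[Co²⁺]_conc = 8.5 × 10^-4/0.04 = 0.0212.
E = 0 − (0.0592/2) log Q = −(0.0592/2)(-1.673) = 0.0495 V.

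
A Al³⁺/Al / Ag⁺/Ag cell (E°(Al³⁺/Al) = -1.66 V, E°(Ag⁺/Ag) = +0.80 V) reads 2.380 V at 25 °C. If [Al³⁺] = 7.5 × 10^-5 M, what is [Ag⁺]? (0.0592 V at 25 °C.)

0.0019 M

From the Nernst equation, log Q = n(E° − E)/0.0592 = 3(2.46 − 2.380)/0.0592 = 4.054, so Q = 1.13 × 10^4.
With Q = [Al³⁺]/[Ag⁺]^3 and the known concentrations, [Ag⁺]^3 in the denominator gives [Ag⁺] = 0.0019 M.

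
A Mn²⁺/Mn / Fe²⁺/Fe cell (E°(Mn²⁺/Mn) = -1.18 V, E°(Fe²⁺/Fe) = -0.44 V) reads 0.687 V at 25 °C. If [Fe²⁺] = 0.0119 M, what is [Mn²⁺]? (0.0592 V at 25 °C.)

From the Nernst equation, log Q = n(E° − E)/0.0592 = 2(0.74 − 0.687)/0.0592 = 1.791, so Q = 61.7.
With Q = [Mn²⁺]/[Fe²⁺] and the known concentrations, [Mn²⁺] in the numerator gives [Mn²⁺] = 0.73 M.

0.73 M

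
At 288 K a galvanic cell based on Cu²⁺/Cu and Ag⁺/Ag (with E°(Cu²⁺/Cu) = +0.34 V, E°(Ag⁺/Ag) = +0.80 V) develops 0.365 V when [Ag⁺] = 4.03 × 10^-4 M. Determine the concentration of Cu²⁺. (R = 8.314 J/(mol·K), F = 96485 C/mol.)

3.4 × 10^-4 M

From the Nernst equation, ln Q = nF(E° − E)/RT = 2×96485×(0.46 − 0.365)/(8.314×288) = 7.656, so Q = 2110.
With Q = [Cu²⁺]/[Ag⁺]^2 and the known concentrations, [Cu²⁺] in the numerator gives [Cu²⁺] = 3.4 × 10^-4 M.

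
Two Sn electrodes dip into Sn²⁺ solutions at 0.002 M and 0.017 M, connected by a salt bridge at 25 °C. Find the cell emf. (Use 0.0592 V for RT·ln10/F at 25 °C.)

0.027 V

Both half-cells are Sn²⁺/Sn, so E°_cell = 0. The concentrated side is the cathode; the cell reaction moves Sn²⁺ from high to low concentration with n = 2.
Q = [Sn²⁺]_dilute/[Sn²⁺]_conc = 0.002/0.017 = 0.118.
E = 0 − (0.0592/2) log Q = −(0.0592/2)(-0.929) = 0.0275 V.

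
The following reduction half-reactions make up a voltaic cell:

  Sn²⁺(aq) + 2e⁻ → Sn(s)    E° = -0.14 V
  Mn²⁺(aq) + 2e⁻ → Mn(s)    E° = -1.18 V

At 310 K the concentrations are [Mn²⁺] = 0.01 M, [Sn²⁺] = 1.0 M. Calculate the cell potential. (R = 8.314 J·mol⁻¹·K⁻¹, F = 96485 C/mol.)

The Sn²⁺/Sn couple has the higher reduction potential and acts as the cathode, so E°_cell = -0.14 − (-1.18) = 1.04 V.
Balancing electrons gives n = 2; the reaction quotient is Q = [Mn²⁺]/[Sn²⁺] = 0.0100.
E = E° − (RT/nF) ln Q = 1.04 − (8.314×310)/(2×96485) × (-4.605) = 1.040 + 0.062 = 1.102 V.

1.10 V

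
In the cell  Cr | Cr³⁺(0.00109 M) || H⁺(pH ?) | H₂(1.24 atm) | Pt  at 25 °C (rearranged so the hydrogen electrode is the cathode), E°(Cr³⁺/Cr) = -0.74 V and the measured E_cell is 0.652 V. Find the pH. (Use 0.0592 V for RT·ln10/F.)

pH = 2.43

E°_cell = 0.74 V and n = 6.
log Q = n(E° − E)/0.0592 = 6×(0.74 − 0.652)/0.0592 = 8.919.
With Q = [Cr³⁺]^2·P(H₂)^3 / [H⁺]^6, solving for [H⁺] gives log[H⁺] = -2.427, so pH = 2.43.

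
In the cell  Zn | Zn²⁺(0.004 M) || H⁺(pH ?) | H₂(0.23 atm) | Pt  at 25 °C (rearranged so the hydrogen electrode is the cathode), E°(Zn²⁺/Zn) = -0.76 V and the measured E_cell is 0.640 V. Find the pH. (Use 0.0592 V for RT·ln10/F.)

pH = 3.55

E°_cell = 0.76 V and n = 2.
log Q = n(E° − E)/0.0592 = 2×(0.76 − 0.640)/0.0592 = 4.054.
With Q = [Zn²⁺]·P(H₂) / [H⁺]^2, solving for [H⁺] gives log[H⁺] = -3.545, so pH = 3.55.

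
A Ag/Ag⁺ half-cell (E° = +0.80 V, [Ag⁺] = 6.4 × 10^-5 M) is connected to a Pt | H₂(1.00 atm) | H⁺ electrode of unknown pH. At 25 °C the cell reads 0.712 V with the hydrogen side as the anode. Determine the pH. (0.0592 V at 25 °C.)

pH = 2.71

E°_cell = 0.80 V and n = 2.
log Q = n(E° − E)/0.0592 = 2×(0.80 − 0.712)/0.0592 = 2.973.
With Q = [H⁺]^2 / ([Ag⁺]^2·P(H₂)), solving for [H⁺] gives log[H⁺] = -2.707, so pH = 2.71.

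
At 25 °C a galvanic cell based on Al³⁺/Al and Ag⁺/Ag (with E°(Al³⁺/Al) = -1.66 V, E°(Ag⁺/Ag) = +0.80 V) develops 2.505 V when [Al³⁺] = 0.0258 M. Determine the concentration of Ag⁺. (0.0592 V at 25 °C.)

From the Nernst equation, log Q = n(E° − E)/0.0592 = 3(2.46 − 2.505)/0.0592 = -2.280, so Q = 0.00524.
With Q = [Al³⁺]/[Ag⁺]^3 and the known concentrations, [Ag⁺]^3 in the denominator gives [Ag⁺] = 1.7 M.

1.7 M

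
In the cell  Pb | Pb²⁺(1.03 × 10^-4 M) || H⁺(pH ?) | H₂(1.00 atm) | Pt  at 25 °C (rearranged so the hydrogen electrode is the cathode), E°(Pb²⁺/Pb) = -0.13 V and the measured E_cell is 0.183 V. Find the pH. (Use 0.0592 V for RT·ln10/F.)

pH = 1.10

E°_cell = 0.13 V and n = 2.
log Q = n(E° − E)/0.0592 = 2×(0.13 − 0.183)/0.0592 = -1.791.
With Q = [Pb²⁺]·P(H₂) / [H⁺]^2, solving for [H⁺] gives log[H⁺] = -1.098, so pH = 1.10.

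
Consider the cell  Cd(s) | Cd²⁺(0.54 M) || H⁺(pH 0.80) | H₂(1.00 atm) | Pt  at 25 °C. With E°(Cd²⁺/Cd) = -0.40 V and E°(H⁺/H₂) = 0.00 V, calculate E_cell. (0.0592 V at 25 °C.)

The hydrogen couple is the cathode, so E°_cell = 0.40 V; n = 2.
[H⁺] = 10^(−0.80) = 0.16 M, and Q = [Cd²⁺]·P(H₂) / [H⁺]^2 = 21.5.
E = E° − (0.0592/2) log Q = 0.40 − (0.0592/2)(1.332) = 0.361 V.

0.36 V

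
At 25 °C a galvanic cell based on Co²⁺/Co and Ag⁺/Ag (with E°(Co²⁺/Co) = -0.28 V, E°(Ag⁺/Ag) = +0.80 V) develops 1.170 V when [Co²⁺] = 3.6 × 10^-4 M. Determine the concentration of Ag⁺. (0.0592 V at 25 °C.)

From the Nernst equation, log Q = n(E° − E)/0.0592 = 2(1.08 − 1.170)/0.0592 = -3.041, so Q = 9.11 × 10^-4.
With Q = [Co²⁺]/[Ag⁺]^2 and the known concentrations, [Ag⁺]^2 in the denominator gives [Ag⁺] = 0.63 M.

0.63 M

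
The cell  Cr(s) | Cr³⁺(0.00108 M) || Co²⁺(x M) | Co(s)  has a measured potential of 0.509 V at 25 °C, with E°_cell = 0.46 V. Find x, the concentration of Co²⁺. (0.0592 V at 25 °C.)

0.48 M

From the Nernst equation, log Q = n(E° − E)/0.0592 = 6(0.46 − 0.509)/0.0592 = -4.966, so Q = 1.08 × 10^-5.
With Q = [Cr³⁺]^2/[Co²⁺]^3 and the known concentrations, [Co²⁺]^3 in the denominator gives [Co²⁺] = 0.48 M.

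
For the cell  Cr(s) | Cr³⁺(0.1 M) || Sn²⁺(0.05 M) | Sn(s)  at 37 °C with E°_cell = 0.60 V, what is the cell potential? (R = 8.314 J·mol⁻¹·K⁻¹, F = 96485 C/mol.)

Balancing electrons gives n = 6; the reaction quotient is Q = [Cr³⁺]^2/[Sn²⁺]^3 = 80.0.
E = E° − (RT/nF) ln Q = 0.60 − (8.314×310)/(6×96485) × (4.382) = 0.600 − 0.020 = 0.580 V.

0.580 V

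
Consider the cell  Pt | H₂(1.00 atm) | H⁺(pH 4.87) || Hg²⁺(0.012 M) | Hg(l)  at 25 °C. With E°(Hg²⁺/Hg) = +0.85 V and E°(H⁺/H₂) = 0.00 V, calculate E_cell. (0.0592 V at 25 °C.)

The Hg²⁺/Hg couple is the cathode, so E°_cell = 0.85 V; n = 2.
[H⁺] = 10^(−4.87) = 1.3 × 10^-5 M, and Q = [H⁺]^2 / ([Hg²⁺]·P(H₂)) = 1.52 × 10^-8.
E = E° − (0.0592/2) log Q = 0.85 − (0.0592/2)(-7.819) = 1.081 V.

1.08 V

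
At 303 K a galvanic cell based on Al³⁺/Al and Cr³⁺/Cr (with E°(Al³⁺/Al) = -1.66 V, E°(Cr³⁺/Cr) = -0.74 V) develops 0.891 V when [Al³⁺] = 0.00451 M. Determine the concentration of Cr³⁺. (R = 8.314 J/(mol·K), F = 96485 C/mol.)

From the Nernst equation, ln Q = nF(E° − E)/RT = 3×96485×(0.92 − 0.891)/(8.314×303) = 3.332, so Q = 28.0.
With Q = [Al³⁺]/[Cr³⁺] and the known concentrations, [Cr³⁺] in the denominator gives [Cr³⁺] = 1.6 × 10^-4 M.

1.6 × 10^-4 M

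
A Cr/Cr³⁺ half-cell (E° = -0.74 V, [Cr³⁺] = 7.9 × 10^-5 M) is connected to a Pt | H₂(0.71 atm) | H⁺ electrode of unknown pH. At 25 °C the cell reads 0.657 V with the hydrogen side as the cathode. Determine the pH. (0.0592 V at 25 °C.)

E°_cell = 0.74 V and n = 6.
log Q = n(E° − E)/0.0592 = 6×(0.74 − 0.657)/0.0592 = 8.412.
With Q = [Cr³⁺]^2·P(H₂)^3 / [H⁺]^6, solving for [H⁺] gives log[H⁺] = -2.844, so pH = 2.84.

pH = 2.84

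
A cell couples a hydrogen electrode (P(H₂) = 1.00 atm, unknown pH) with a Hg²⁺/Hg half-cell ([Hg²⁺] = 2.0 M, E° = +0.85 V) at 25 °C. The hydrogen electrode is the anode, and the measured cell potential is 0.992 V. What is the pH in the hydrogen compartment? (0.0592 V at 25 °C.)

E°_cell = 0.85 V and n = 2.
log Q = n(E° − E)/0.0592 = 2×(0.85 − 0.992)/0.0592 = -4.797.
With Q = [H⁺]^2 / ([Hg²⁺]·P(H₂)), solving for [H⁺] gives log[H⁺] = -2.248, so pH = 2.25.

pH = 2.25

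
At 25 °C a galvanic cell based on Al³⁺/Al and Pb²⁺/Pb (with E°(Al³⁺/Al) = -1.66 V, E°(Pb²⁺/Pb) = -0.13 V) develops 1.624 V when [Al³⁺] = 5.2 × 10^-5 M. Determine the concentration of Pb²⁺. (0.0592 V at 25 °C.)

From the Nernst equation, log Q = n(E° − E)/0.0592 = 6(1.53 − 1.624)/0.0592 = -9.527, so Q = 2.97 × 10^-10.
With Q = [Al³⁺]^2/[Pb²⁺]^3 and the known concentrations, [Pb²⁺]^3 in the denominator gives [Pb²⁺] = 2.1 M.

2.1 M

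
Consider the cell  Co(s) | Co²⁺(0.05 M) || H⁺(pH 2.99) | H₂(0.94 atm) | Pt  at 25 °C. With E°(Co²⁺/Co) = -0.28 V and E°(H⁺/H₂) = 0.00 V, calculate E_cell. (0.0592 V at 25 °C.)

0.14 V

The hydrogen couple is the cathode, so E°_cell = 0.28 V; n = 2.
[H⁺] = 10^(−2.99) = 0.0010 M, and Q = [Co²⁺]·P(H₂) / [H⁺]^2 = 4.49 × 10^4.
E = E° − (0.0592/2) log Q = 0.28 − (0.0592/2)(4.652) = 0.142 V.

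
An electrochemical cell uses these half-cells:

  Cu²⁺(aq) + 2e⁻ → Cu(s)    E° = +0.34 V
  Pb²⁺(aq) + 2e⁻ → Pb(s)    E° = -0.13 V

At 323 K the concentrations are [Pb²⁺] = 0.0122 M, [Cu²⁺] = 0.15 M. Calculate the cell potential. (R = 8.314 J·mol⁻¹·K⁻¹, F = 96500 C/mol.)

0.505 V

The Cu²⁺/Cu couple has the higher reduction potential and acts as the cathode, so E°_cell = +0.34 − (-0.13) = 0.47 V.
Balancing electrons gives n = 2; the reaction quotient is Q = [Pb²⁺]/[Cu²⁺] = 0.0813.
E = E° − (RT/nF) ln Q = 0.47 − (8.314×323)/(2×96500) × (-2.509) = 0.470 + 0.035 = 0.505 V.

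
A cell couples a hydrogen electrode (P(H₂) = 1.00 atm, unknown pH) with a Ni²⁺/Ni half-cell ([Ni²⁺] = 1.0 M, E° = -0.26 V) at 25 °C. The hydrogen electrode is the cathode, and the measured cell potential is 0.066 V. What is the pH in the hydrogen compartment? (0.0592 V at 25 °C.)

pH = 3.28

E°_cell = 0.26 V and n = 2.
log Q = n(E° − E)/0.0592 = 2×(0.26 − 0.066)/0.0592 = 6.554.
With Q = [Ni²⁺]·P(H₂) / [H⁺]^2, solving for [H⁺] gives log[H⁺] = -3.277, so pH = 3.28.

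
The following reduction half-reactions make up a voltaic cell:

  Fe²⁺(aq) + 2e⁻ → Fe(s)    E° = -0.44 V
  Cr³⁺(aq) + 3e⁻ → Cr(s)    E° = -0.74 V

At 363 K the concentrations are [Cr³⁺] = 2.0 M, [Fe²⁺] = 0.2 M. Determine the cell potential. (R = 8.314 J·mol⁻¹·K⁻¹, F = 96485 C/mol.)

0.268 V

The Fe²⁺/Fe couple has the higher reduction potential and acts as the cathode, so E°_cell = -0.44 − (-0.74) = 0.30 V.
Balancing electrons gives n = 6; the reaction quotient is Q = [Cr³⁺]^2/[Fe²⁺]^3 = 500.
E = E° − (RT/nF) ln Q = 0.30 − (8.314×363)/(6×96485) × (6.215) = 0.300 − 0.032 = 0.268 V.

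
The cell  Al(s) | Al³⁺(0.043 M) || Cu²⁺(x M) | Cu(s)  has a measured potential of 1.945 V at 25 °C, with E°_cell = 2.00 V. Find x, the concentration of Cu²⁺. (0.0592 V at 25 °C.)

0.0017 M

From the Nernst equation, log Q = n(E° − E)/0.0592 = 6(2.00 − 1.945)/0.0592 = 5.574, so Q = 3.75 × 10^5.
With Q = [Al³⁺]^2/[Cu²⁺]^3 and the known concentrations, [Cu²⁺]^3 in the denominator gives [Cu²⁺] = 0.0017 M.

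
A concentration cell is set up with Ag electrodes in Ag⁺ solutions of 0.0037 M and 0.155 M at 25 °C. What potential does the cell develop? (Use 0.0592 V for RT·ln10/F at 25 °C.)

0.096 V

Both half-cells are Ag⁺/Ag, so E°_cell = 0. The concentrated side is the cathode; the cell reaction moves Ag⁺ from high to low concentration with n = 1.
Q = [Ag⁺]_dilute/[Ag⁺]_conc = 0.0037/0.155 = 0.0239.
E = 0 − (0.0592/1) log Q = −(0.0592/1)(-1.622) = 0.0960 V.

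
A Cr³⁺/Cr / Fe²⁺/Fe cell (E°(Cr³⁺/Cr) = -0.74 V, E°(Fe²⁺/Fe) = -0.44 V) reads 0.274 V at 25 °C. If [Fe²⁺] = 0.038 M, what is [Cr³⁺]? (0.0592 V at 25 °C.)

From the Nernst equation, log Q = n(E° − E)/0.0592 = 6(0.30 − 0.274)/0.0592 = 2.635, so Q = 432.
With Q = [Cr³⁺]^2/[Fe²⁺]^3 and the known concentrations, [Cr³⁺]^2 in the numerator gives [Cr³⁺] = 0.15 M.

0.15 M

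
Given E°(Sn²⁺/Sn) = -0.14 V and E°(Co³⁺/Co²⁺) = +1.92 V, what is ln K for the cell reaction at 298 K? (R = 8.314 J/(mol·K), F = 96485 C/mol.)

E°_cell = +1.92 − (-0.14) = 2.06 V, with n = 2 electrons transferred.
At equilibrium E = 0, so the Nernst equation gives ln K = nFE°/RT = (2)(96485)(2.06)/((8.314)(298)) = 160.45.

ln K = 160.4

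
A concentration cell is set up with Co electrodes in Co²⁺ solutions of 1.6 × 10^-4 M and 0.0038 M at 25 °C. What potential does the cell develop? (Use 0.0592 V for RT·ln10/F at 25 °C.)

0.041 V

Both half-cells are Co²⁺/Co, so E°_cell = 0. The concentrated side is the cathode; the cell reaction moves Co²⁺ from high to low concentration with n = 2.
Q = [Co²⁺]_dilute/[Co²⁺]_conc = 1.6 × 10^-4/0.0038 = 0.0421.
E = 0 − (0.0592/2) log Q = −(0.0592/2)(-1.376) = 0.0407 V.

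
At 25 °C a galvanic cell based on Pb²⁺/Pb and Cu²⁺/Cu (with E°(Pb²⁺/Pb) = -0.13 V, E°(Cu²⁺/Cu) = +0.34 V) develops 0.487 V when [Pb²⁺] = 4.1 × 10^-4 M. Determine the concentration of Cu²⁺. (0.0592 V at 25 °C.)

0.0015 M

From the Nernst equation, log Q = n(E° − E)/0.0592 = 2(0.47 − 0.487)/0.0592 = -0.574, so Q = 0.266.
With Q = [Pb²⁺]/[Cu²⁺] and the known concentrations, [Cu²⁺] in the denominator gives [Cu²⁺] = 0.0015 M.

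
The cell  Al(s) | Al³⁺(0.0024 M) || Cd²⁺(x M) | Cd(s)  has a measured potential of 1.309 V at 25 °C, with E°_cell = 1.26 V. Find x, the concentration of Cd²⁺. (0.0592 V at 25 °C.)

From the Nernst equation, log Q = n(E° − E)/0.0592 = 6(1.26 − 1.309)/0.0592 = -4.966, so Q = 1.08 × 10^-5.
With Q = [Al³⁺]^2/[Cd²⁺]^3 and the known concentrations, [Cd²⁺]^3 in the denominator gives [Cd²⁺] = 0.81 M.

0.81 M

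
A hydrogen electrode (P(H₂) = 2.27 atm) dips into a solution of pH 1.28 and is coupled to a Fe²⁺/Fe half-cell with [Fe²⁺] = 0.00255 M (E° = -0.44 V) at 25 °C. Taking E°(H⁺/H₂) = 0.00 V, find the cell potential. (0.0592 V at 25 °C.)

0.43 V

The hydrogen couple is the cathode, so E°_cell = 0.44 V; n = 2.
[H⁺] = 10^(−1.28) = 0.052 M, and Q = [Fe²⁺]·P(H₂) / [H⁺]^2 = 2.10.
E = E° − (0.0592/2) log Q = 0.44 − (0.0592/2)(0.323) = 0.430 V.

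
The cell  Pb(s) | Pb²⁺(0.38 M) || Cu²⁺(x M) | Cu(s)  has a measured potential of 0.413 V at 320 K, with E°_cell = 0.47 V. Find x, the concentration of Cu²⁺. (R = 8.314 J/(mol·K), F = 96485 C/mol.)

0.0061 M

From the Nernst equation, ln Q = nF(E° − E)/RT = 2×96485×(0.47 − 0.413)/(8.314×320) = 4.134, so Q = 62.4.
With Q = [Pb²⁺]/[Cu²⁺] and the known concentrations, [Cu²⁺] in the denominator gives [Cu²⁺] = 0.0061 M.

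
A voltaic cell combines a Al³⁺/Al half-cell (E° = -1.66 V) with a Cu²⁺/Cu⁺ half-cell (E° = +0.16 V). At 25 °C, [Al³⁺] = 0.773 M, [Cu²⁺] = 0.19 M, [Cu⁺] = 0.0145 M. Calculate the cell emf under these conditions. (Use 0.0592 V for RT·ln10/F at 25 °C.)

1.89 V

The Cu²⁺/Cu⁺ couple has the higher reduction potential and acts as the cathode, so E°_cell = +0.16 − (-1.66) = 1.82 V.
Balancing electrons gives n = 3; the reaction quotient is Q = [Al³⁺]·[Cu⁺]^3/[Cu²⁺]^3 = 3.44 × 10^-4.
At 25 °C, E = E° − (0.0592/n) log Q = 1.82 − (0.0592/3)(-3.464) = 1.820 + 0.068 = 1.888 V.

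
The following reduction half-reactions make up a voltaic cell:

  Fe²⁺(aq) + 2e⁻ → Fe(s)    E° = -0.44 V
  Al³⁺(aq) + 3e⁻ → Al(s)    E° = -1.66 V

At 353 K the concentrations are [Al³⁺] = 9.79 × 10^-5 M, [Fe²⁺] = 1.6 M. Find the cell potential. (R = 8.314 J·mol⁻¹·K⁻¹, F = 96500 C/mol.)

1.32 V

The Fe²⁺/Fe couple has the higher reduction potential and acts as the cathode, so E°_cell = -0.44 − (-1.66) = 1.22 V.
Balancing electrons gives n = 6; the reaction quotient is Q = [Al³⁺]^2/[Fe²⁺]^3 = 2.34 × 10^-9.
E = E° − (RT/nF) ln Q = 1.22 − (8.314×353)/(6×96500) × (-19.873) = 1.220 + 0.101 = 1.321 V.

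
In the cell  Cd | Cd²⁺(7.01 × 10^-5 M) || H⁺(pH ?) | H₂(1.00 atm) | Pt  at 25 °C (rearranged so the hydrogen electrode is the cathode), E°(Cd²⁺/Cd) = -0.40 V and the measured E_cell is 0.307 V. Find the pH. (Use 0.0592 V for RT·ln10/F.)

E°_cell = 0.40 V and n = 2.
log Q = n(E° − E)/0.0592 = 2×(0.40 − 0.307)/0.0592 = 3.142.
With Q = [Cd²⁺]·P(H₂) / [H⁺]^2, solving for [H⁺] gives log[H⁺] = -3.648, so pH = 3.65.

pH = 3.65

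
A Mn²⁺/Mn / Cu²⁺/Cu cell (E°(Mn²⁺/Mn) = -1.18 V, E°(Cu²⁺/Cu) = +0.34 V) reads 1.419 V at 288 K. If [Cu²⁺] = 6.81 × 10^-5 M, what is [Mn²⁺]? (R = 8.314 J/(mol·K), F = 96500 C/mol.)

From the Nernst equation, ln Q = nF(E° − E)/RT = 2×96500×(1.52 − 1.419)/(8.314×288) = 8.141, so Q = 3430.
With Q = [Mn²⁺]/[Cu²⁺] and the known concentrations, [Mn²⁺] in the numerator gives [Mn²⁺] = 0.23 M.

0.23 M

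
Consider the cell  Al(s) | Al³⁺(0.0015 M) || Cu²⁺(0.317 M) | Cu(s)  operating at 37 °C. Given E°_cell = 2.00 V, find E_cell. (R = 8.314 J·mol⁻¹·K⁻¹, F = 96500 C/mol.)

Balancing electrons gives n = 6; the reaction quotient is Q = [Al³⁺]^2/[Cu²⁺]^3 = 7.06 × 10^-5.
E = E° − (RT/nF) ln Q = 2.00 − (8.314×310)/(6×96500) × (-9.558) = 2.000 + 0.043 = 2.043 V.

2.04 V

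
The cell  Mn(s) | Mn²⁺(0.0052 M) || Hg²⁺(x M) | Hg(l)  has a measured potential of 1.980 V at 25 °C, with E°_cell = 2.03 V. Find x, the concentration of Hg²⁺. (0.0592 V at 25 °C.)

From the Nernst equation, log Q = n(E° − E)/0.0592 = 2(2.03 − 1.980)/0.0592 = 1.689, so Q = 48.9.
With Q = [Mn²⁺]/[Hg²⁺] and the known concentrations, [Hg²⁺] in the denominator gives [Hg²⁺] = 1.1 × 10^-4 M.

1.1 × 10^-4 M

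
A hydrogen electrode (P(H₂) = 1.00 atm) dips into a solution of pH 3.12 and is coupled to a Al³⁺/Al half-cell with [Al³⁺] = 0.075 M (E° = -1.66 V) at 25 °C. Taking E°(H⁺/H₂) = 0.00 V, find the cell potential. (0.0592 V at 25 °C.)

1.50 V

The hydrogen couple is the cathode, so E°_cell = 1.66 V; n = 6.
[H⁺] = 10^(−3.12) = 7.6 × 10^-4 M, and Q = [Al³⁺]^2·P(H₂)^3 / [H⁺]^6 = 2.95 × 10^16.
E = E° − (0.0592/6) log Q = 1.66 − (0.0592/6)(16.470) = 1.497 V.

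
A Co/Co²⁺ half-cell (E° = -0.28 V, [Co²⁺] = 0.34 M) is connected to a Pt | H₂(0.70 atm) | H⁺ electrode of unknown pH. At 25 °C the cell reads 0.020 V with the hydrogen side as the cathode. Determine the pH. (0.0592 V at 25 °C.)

E°_cell = 0.28 V and n = 2.
log Q = n(E° − E)/0.0592 = 2×(0.28 − 0.020)/0.0592 = 8.784.
With Q = [Co²⁺]·P(H₂) / [H⁺]^2, solving for [H⁺] gives log[H⁺] = -4.704, so pH = 4.70.

pH = 4.70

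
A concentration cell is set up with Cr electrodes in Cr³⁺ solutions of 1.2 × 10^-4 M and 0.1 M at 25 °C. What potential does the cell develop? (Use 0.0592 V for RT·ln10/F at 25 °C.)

0.058 V

Both half-cells are Cr³⁺/Cr, so E°_cell = 0. The concentrated side is the cathode; the cell reaction moves Cr³⁺ from high to low concentration with n = 3.
Q = [Cr³⁺]_dilute/[Cr³⁺]_conc = 1.2 × 10^-4/0.1 = 0.00120.
E = 0 − (0.0592/3) log Q = −(0.0592/3)(-2.921) = 0.0576 V.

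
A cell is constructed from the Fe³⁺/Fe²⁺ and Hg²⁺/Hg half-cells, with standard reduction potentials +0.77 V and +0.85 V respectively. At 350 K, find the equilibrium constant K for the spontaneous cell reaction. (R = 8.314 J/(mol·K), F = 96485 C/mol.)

200

E°_cell = +0.85 − (+0.77) = 0.08 V, with n = 2 electrons transferred.
At equilibrium E = 0, so the Nernst equation gives ln K = nFE°/RT = (2)(96485)(0.08)/((8.314)(350)) = 5.31.
K = e^5.31 = 200.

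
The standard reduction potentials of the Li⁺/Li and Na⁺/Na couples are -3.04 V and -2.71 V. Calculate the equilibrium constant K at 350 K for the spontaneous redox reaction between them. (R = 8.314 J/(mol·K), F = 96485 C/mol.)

E°_cell = -2.71 − (-3.04) = 0.33 V, with n = 1 electron transferred.
At equilibrium E = 0, so the Nernst equation gives ln K = nFE°/RT = (1)(96485)(0.33)/((8.314)(350)) = 10.94.
K = e^10.94 = 5.6 × 10^4.

5.6 × 10^4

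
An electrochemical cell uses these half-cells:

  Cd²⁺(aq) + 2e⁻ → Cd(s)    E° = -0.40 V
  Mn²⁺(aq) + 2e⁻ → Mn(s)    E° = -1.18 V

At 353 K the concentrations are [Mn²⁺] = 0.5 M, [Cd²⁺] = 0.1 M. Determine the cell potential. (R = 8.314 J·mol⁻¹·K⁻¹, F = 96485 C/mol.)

0.756 V

The Cd²⁺/Cd couple has the higher reduction potential and acts as the cathode, so E°_cell = -0.40 − (-1.18) = 0.78 V.
Balancing electrons gives n = 2; the reaction quotient is Q = [Mn²⁺]/[Cd²⁺] = 5.00.
E = E° − (RT/nF) ln Q = 0.78 − (8.314×353)/(2×96485) × (1.609) = 0.780 − 0.024 = 0.756 V.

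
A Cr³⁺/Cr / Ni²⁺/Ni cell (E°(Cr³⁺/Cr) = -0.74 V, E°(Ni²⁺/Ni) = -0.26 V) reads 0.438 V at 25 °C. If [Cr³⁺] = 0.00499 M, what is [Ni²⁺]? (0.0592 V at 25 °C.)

0.0011 M

From the Nernst equation, log Q = n(E° − E)/0.0592 = 6(0.48 − 0.438)/0.0592 = 4.257, so Q = 1.81 × 10^4.
With Q = [Cr³⁺]^2/[Ni²⁺]^3 and the known concentrations, [Ni²⁺]^3 in the denominator gives [Ni²⁺] = 0.0011 M.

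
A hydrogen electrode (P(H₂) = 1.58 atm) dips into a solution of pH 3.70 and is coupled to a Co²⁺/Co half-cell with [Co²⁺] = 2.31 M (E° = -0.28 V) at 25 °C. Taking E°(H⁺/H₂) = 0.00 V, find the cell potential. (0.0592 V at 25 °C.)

The hydrogen couple is the cathode, so E°_cell = 0.28 V; n = 2.
[H⁺] = 10^(−3.70) = 2 × 10^-4 M, and Q = [Co²⁺]·P(H₂) / [H⁺]^2 = 9.17 × 10^7.
E = E° − (0.0592/2) log Q = 0.28 − (0.0592/2)(7.962) = 0.044 V.

0.044 V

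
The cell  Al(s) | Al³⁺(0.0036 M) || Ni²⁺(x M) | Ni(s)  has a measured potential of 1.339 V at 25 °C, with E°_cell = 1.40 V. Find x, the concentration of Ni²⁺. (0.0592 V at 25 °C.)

From the Nernst equation, log Q = n(E° − E)/0.0592 = 6(1.40 − 1.339)/0.0592 = 6.182, so Q = 1.52 × 10^6.
With Q = [Al³⁺]^2/[Ni²⁺]^3 and the known concentrations, [Ni²⁺]^3 in the denominator gives [Ni²⁺] = 2 × 10^-4 M.

2 × 10^-4 M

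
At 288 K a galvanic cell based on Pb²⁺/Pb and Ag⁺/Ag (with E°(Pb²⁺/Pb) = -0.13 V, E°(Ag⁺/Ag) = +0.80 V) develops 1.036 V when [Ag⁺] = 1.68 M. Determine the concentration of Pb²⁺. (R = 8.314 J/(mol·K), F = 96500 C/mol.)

5.5 × 10^-4 M

From the Nernst equation, ln Q = nF(E° − E)/RT = 2×96500×(0.93 − 1.036)/(8.314×288) = -8.544, so Q = 1.95 × 10^-4.
With Q = [Pb²⁺]/[Ag⁺]^2 and the known concentrations, [Pb²⁺] in the numerator gives [Pb²⁺] = 5.5 × 10^-4 M.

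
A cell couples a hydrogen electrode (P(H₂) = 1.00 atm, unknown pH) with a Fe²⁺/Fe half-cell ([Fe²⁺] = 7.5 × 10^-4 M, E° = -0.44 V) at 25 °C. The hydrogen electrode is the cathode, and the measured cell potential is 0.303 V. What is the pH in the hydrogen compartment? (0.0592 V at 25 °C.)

E°_cell = 0.44 V and n = 2.
log Q = n(E° − E)/0.0592 = 2×(0.44 − 0.303)/0.0592 = 4.628.
With Q = [Fe²⁺]·P(H₂) / [H⁺]^2, solving for [H⁺] gives log[H⁺] = -3.877, so pH = 3.88.

pH = 3.88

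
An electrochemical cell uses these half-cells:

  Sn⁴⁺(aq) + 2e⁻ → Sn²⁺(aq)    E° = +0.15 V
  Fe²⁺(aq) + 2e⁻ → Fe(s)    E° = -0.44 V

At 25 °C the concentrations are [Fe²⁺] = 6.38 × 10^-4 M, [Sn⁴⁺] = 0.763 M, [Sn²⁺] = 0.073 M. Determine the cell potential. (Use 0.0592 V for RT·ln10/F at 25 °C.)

0.715 V

The Sn⁴⁺/Sn²⁺ couple has the higher reduction potential and acts as the cathode, so E°_cell = +0.15 − (-0.44) = 0.59 V.
Balancing electrons gives n = 2; the reaction quotient is Q = [Fe²⁺]·[Sn²⁺]/[Sn⁴⁺] = 6.1 × 10^-5.
At 25 °C, E = E° − (0.0592/n) log Q = 0.59 − (0.0592/2)(-4.214) = 0.590 + 0.125 = 0.715 V.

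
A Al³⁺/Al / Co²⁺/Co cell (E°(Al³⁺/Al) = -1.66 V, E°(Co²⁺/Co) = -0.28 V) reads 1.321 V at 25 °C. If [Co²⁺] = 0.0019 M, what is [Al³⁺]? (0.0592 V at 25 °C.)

From the Nernst equation, log Q = n(E° − E)/0.0592 = 6(1.38 − 1.321)/0.0592 = 5.980, so Q = 9.54 × 10^5.
With Q = [Al³⁺]^2/[Co²⁺]^3 and the known concentrations, [Al³⁺]^2 in the numerator gives [Al³⁺] = 0.081 M.

0.081 M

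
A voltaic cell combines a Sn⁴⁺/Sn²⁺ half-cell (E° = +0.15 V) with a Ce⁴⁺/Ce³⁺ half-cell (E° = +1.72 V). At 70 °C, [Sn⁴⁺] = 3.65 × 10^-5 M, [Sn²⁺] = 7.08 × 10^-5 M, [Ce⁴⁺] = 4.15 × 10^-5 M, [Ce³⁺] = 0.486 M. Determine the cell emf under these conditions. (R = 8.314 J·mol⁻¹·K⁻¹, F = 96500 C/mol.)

1.30 V

The Ce⁴⁺/Ce³⁺ couple has the higher reduction potential and acts as the cathode, so E°_cell = +1.72 − (+0.15) = 1.57 V.
Balancing electrons gives n = 2; the reaction quotient is Q = [Sn⁴⁺]·[Ce³⁺]^2/([Sn²⁺]·[Ce⁴⁺]^2) = 7.07 × 10^7.
E = E° − (RT/nF) ln Q = 1.57 − (8.314×343)/(2×96500) × (18.074) = 1.570 − 0.267 = 1.303 V.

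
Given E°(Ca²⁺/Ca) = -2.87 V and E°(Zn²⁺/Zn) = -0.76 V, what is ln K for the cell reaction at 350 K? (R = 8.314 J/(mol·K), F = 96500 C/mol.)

ln K = 139.9

E°_cell = -0.76 − (-2.87) = 2.11 V, with n = 2 electrons transferred.
At equilibrium E = 0, so the Nernst equation gives ln K = nFE°/RT = (2)(96500)(2.11)/((8.314)(350)) = 139.95.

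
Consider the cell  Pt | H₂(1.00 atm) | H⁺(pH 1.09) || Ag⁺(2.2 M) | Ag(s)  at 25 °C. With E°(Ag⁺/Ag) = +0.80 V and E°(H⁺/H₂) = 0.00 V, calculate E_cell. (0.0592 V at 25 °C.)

The Ag⁺/Ag couple is the cathode, so E°_cell = 0.80 V; n = 2.
[H⁺] = 10^(−1.09) = 0.081 M, and Q = [H⁺]^2 / ([Ag⁺]^2·P(H₂)) = 0.00137.
E = E° − (0.0592/2) log Q = 0.80 − (0.0592/2)(-2.865) = 0.885 V.

0.88 V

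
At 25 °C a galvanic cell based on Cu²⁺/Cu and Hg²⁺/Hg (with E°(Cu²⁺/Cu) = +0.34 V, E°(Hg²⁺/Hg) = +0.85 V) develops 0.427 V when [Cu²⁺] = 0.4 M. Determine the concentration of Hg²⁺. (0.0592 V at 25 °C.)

6.3 × 10^-4 M

From the Nernst equation, log Q = n(E° − E)/0.0592 = 2(0.51 − 0.427)/0.0592 = 2.804, so Q = 637.
With Q = [Cu²⁺]/[Hg²⁺] and the known concentrations, [Hg²⁺] in the denominator gives [Hg²⁺] = 6.3 × 10^-4 M.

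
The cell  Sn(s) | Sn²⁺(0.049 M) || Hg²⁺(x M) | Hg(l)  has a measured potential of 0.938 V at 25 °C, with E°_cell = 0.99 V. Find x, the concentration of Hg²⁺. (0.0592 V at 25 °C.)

From the Nernst equation, log Q = n(E° − E)/0.0592 = 2(0.99 − 0.938)/0.0592 = 1.757, so Q = 57.1.
With Q = [Sn²⁺]/[Hg²⁺] and the known concentrations, [Hg²⁺] in the denominator gives [Hg²⁺] = 8.6 × 10^-4 M.

8.6 × 10^-4 M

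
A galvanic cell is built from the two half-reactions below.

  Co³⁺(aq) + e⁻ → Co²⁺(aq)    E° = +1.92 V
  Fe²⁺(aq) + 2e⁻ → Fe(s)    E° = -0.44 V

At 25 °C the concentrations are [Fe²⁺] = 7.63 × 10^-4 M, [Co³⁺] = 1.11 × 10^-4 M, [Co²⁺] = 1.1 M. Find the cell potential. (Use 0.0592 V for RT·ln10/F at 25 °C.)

The Co³⁺/Co²⁺ couple has the higher reduction potential and acts as the cathode, so E°_cell = +1.92 − (-0.44) = 2.36 V.
Balancing electrons gives n = 2; the reaction quotient is Q = [Fe²⁺]·[Co²⁺]^2/[Co³⁺]^2 = 7.49 × 10^4.
At 25 °C, E = E° − (0.0592/n) log Q = 2.36 − (0.0592/2)(4.875) = 2.360 − 0.144 = 2.216 V.

2.22 V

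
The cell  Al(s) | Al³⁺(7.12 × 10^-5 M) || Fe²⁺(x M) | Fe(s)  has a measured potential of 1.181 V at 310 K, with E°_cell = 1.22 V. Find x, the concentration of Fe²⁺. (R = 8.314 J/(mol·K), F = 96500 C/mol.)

From the Nernst equation, ln Q = nF(E° − E)/RT = 6×96500×(1.22 − 1.181)/(8.314×310) = 8.761, so Q = 6380.
With Q = [Al³⁺]^2/[Fe²⁺]^3 and the known concentrations, [Fe²⁺]^3 in the denominator gives [Fe²⁺] = 9.3 × 10^-5 M.

9.3 × 10^-5 M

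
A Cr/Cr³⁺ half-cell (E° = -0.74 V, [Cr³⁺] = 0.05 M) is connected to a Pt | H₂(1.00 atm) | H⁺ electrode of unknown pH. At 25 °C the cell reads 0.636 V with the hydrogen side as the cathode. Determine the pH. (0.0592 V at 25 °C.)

E°_cell = 0.74 V and n = 6.
log Q = n(E° − E)/0.0592 = 6×(0.74 − 0.636)/0.0592 = 10.541.
With Q = [Cr³⁺]^2·P(H₂)^3 / [H⁺]^6, solving for [H⁺] gives log[H⁺] = -2.190, so pH = 2.19.

pH = 2.19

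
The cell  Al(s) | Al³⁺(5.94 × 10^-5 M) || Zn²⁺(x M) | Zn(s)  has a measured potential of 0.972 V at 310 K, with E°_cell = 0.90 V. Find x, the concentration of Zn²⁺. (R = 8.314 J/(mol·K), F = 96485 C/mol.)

From the Nernst equation, ln Q = nF(E° − E)/RT = 6×96485×(0.90 − 0.972)/(8.314×310) = -16.172, so Q = 9.47 × 10^-8.
With Q = [Al³⁺]^2/[Zn²⁺]^3 and the known concentrations, [Zn²⁺]^3 in the denominator gives [Zn²⁺] = 0.33 M.

0.33 M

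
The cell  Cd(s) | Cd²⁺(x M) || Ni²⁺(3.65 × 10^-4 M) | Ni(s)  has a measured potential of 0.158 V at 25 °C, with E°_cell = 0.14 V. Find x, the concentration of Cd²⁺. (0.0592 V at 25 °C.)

From the Nernst equation, log Q = n(E° − E)/0.0592 = 2(0.14 − 0.158)/0.0592 = -0.608, so Q = 0.247.
With Q = [Cd²⁺]/[Ni²⁺] and the known concentrations, [Cd²⁺] in the numerator gives [Cd²⁺] = 9 × 10^-5 M.

9 × 10^-5 M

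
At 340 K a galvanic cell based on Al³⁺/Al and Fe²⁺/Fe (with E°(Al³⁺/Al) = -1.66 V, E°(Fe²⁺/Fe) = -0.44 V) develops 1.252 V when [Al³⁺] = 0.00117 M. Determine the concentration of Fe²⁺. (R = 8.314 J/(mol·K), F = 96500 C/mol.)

0.099 M

From the Nernst equation, ln Q = nF(E° − E)/RT = 6×96500×(1.22 − 1.252)/(8.314×340) = -6.555, so Q = 0.00142.
With Q = [Al³⁺]^2/[Fe²⁺]^3 and the known concentrations, [Fe²⁺]^3 in the denominator gives [Fe²⁺] = 0.099 M.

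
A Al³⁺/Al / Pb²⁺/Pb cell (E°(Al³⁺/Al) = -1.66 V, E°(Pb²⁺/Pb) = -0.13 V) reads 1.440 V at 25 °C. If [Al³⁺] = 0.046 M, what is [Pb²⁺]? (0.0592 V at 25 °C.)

1.2 × 10^-4 M

From the Nernst equation, log Q = n(E° − E)/0.0592 = 6(1.53 − 1.440)/0.0592 = 9.122, so Q = 1.32 × 10^9.
With Q = [Al³⁺]^2/[Pb²⁺]^3 and the known concentrations, [Pb²⁺]^3 in the denominator gives [Pb²⁺] = 1.2 × 10^-4 M.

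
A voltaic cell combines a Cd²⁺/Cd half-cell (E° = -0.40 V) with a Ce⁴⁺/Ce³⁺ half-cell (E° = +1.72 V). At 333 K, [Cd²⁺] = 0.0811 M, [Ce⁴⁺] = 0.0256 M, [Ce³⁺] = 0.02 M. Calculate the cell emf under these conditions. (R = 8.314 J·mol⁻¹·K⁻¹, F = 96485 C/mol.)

2.16 V

The Ce⁴⁺/Ce³⁺ couple has the higher reduction potential and acts as the cathode, so E°_cell = +1.72 − (-0.40) = 2.12 V.
Balancing electrons gives n = 2; the reaction quotient is Q = [Cd²⁺]·[Ce³⁺]^2/[Ce⁴⁺]^2 = 0.0495.
E = E° − (RT/nF) ln Q = 2.12 − (8.314×333)/(2×96485) × (-3.006) = 2.120 + 0.043 = 2.163 V.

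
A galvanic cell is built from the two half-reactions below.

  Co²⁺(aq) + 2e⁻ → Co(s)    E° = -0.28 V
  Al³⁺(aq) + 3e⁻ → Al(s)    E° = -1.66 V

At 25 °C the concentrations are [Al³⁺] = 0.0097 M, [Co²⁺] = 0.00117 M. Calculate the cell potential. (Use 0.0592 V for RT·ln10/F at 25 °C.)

1.33 V

The Co²⁺/Co couple has the higher reduction potential and acts as the cathode, so E°_cell = -0.28 − (-1.66) = 1.38 V.
Balancing electrons gives n = 6; the reaction quotient is Q = [Al³⁺]^2/[Co²⁺]^3 = 5.87 × 10^4.
At 25 °C, E = E° − (0.0592/n) log Q = 1.38 − (0.0592/6)(4.769) = 1.380 − 0.047 = 1.333 V.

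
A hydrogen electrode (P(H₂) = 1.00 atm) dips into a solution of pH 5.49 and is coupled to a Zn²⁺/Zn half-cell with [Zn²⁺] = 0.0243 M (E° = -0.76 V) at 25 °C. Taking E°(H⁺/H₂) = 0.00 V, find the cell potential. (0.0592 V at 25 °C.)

The hydrogen couple is the cathode, so E°_cell = 0.76 V; n = 2.
[H⁺] = 10^(−5.49) = 3.2 × 10^-6 M, and Q = [Zn²⁺]·P(H₂) / [H⁺]^2 = 2.32 × 10^9.
E = E° − (0.0592/2) log Q = 0.76 − (0.0592/2)(9.366) = 0.483 V.

0.48 V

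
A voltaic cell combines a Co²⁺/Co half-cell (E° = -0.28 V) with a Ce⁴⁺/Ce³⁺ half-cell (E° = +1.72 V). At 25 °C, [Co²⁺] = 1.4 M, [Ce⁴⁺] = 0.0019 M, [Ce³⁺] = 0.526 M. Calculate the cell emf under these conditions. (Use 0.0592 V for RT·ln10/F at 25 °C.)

The Ce⁴⁺/Ce³⁺ couple has the higher reduction potential and acts as the cathode, so E°_cell = +1.72 − (-0.28) = 2.00 V.
Balancing electrons gives n = 2; the reaction quotient is Q = [Co²⁺]·[Ce³⁺]^2/[Ce⁴⁺]^2 = 1.07 × 10^5.
At 25 °C, E = E° − (0.0592/n) log Q = 2.00 − (0.0592/2)(5.031) = 2.000 − 0.149 = 1.851 V.

1.85 V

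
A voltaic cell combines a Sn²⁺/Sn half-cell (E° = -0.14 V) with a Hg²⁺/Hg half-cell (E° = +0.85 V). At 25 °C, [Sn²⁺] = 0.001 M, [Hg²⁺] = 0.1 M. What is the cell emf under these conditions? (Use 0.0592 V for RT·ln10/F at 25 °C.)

1.05 V

The Hg²⁺/Hg couple has the higher reduction potential and acts as the cathode, so E°_cell = +0.85 − (-0.14) = 0.99 V.
Balancing electrons gives n = 2; the reaction quotient is Q = [Sn²⁺]/[Hg²⁺] = 0.0100.
At 25 °C, E = E° − (0.0592/n) log Q = 0.99 − (0.0592/2)(-2.000) = 0.990 + 0.059 = 1.049 V.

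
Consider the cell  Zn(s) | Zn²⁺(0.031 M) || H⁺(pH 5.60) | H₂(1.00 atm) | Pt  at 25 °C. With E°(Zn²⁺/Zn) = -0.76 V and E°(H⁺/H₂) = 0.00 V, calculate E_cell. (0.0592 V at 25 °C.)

0.47 V

The hydrogen couple is the cathode, so E°_cell = 0.76 V; n = 2.
[H⁺] = 10^(−5.60) = 2.5 × 10^-6 M, and Q = [Zn²⁺]·P(H₂) / [H⁺]^2 = 4.91 × 10^9.
E = E° − (0.0592/2) log Q = 0.76 − (0.0592/2)(9.691) = 0.473 V.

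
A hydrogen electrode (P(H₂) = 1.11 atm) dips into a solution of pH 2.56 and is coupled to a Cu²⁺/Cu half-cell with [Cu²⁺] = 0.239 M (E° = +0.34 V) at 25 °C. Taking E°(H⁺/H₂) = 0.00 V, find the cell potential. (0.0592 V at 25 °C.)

The Cu²⁺/Cu couple is the cathode, so E°_cell = 0.34 V; n = 2.
[H⁺] = 10^(−2.56) = 0.0028 M, and Q = [H⁺]^2 / ([Cu²⁺]·P(H₂)) = 2.86 × 10^-5.
E = E° − (0.0592/2) log Q = 0.34 − (0.0592/2)(-4.544) = 0.475 V.

0.47 V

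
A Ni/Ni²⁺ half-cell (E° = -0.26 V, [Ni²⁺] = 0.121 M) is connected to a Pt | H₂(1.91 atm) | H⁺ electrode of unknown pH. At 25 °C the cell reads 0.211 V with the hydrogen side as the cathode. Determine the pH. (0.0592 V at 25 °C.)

pH = 1.15

E°_cell = 0.26 V and n = 2.
log Q = n(E° − E)/0.0592 = 2×(0.26 − 0.211)/0.0592 = 1.655.
With Q = [Ni²⁺]·P(H₂) / [H⁺]^2, solving for [H⁺] gives log[H⁺] = -1.146, so pH = 1.15.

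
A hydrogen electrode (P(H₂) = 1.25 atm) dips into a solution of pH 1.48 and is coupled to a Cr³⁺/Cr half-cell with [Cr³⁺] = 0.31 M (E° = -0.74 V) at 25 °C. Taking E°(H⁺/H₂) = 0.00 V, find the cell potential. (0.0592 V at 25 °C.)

0.66 V

The hydrogen couple is the cathode, so E°_cell = 0.74 V; n = 6.
[H⁺] = 10^(−1.48) = 0.033 M, and Q = [Cr³⁺]^2·P(H₂)^3 / [H⁺]^6 = 1.42 × 10^8.
E = E° − (0.0592/6) log Q = 0.74 − (0.0592/6)(8.153) = 0.660 V.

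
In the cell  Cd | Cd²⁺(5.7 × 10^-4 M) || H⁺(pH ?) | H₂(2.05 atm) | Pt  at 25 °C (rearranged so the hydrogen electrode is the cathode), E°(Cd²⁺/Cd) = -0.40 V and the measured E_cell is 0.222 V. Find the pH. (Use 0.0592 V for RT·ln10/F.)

E°_cell = 0.40 V and n = 2.
log Q = n(E° − E)/0.0592 = 2×(0.40 − 0.222)/0.0592 = 6.014.
With Q = [Cd²⁺]·P(H₂) / [H⁺]^2, solving for [H⁺] gives log[H⁺] = -4.473, so pH = 4.47.

pH = 4.47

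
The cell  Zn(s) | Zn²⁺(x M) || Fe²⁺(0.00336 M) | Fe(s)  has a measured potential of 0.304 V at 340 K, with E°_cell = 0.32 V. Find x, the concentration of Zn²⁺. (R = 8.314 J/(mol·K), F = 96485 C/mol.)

From the Nernst equation, ln Q = nF(E° − E)/RT = 2×96485×(0.32 − 0.304)/(8.314×340) = 1.092, so Q = 2.98.
With Q = [Zn²⁺]/[Fe²⁺] and the known concentrations, [Zn²⁺] in the numerator gives [Zn²⁺] = 0.01 M.

0.01 M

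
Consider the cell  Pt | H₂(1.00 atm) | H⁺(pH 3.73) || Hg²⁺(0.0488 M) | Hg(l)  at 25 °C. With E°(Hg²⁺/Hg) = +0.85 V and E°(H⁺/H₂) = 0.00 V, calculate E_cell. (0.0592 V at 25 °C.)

The Hg²⁺/Hg couple is the cathode, so E°_cell = 0.85 V; n = 2.
[H⁺] = 10^(−3.73) = 1.9 × 10^-4 M, and Q = [H⁺]^2 / ([Hg²⁺]·P(H₂)) = 7.11 × 10^-7.
E = E° − (0.0592/2) log Q = 0.85 − (0.0592/2)(-6.148) = 1.032 V.

1.03 V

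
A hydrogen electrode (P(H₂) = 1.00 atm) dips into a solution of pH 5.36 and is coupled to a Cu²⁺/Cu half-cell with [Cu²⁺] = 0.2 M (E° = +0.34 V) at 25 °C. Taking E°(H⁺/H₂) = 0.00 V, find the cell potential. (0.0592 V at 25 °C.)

The Cu²⁺/Cu couple is the cathode, so E°_cell = 0.34 V; n = 2.
[H⁺] = 10^(−5.36) = 4.4 × 10^-6 M, and Q = [H⁺]^2 / ([Cu²⁺]·P(H₂)) = 9.53 × 10^-11.
E = E° − (0.0592/2) log Q = 0.34 − (0.0592/2)(-10.021) = 0.637 V.

0.64 V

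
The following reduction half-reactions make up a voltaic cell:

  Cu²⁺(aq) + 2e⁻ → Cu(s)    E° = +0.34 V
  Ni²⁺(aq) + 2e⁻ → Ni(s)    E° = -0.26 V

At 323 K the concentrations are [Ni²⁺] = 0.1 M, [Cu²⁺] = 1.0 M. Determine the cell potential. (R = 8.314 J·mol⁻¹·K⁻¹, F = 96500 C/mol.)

0.632 V

The Cu²⁺/Cu couple has the higher reduction potential and acts as the cathode, so E°_cell = +0.34 − (-0.26) = 0.60 V.
Balancing electrons gives n = 2; the reaction quotient is Q = [Ni²⁺]/[Cu²⁺] = 0.100.
E = E° − (RT/nF) ln Q = 0.60 − (8.314×323)/(2×96500) × (-2.303) = 0.600 + 0.032 = 0.632 V.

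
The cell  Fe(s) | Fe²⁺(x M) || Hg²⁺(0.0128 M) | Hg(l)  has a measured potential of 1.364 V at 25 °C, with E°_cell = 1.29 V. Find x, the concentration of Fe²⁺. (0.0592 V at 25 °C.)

From the Nernst equation, log Q = n(E° − E)/0.0592 = 2(1.29 − 1.364)/0.0592 = -2.500, so Q = 0.00316.
With Q = [Fe²⁺]/[Hg²⁺] and the known concentrations, [Fe²⁺] in the numerator gives [Fe²⁺] = 4 × 10^-5 M.

4 × 10^-5 M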